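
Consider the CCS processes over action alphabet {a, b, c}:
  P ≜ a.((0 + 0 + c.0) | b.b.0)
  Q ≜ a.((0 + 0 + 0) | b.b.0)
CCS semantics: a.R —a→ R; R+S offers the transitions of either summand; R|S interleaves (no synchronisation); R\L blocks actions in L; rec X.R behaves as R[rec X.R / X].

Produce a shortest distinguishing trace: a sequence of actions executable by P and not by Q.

ac

LTS(P): 7 reachable states
  p0 = a.((0 + 0 + c.0) | b.b.0) → -a-> p1
  p1 = (0 + 0 + c.0) | b.b.0 → -b-> p2, -c-> p3
  p2 = (0 + 0 + c.0) | b.0 → -b-> p4, -c-> p5
  p3 = 0 | b.b.0 → -b-> p5
  p4 = (0 + 0 + c.0) | 0 → -c-> p6
  p5 = 0 | b.0 → -b-> p6
  p6 = 0 | 0 → (no moves)
LTS(Q): 4 reachable states
  q0 = a.((0 + 0 + 0) | b.b.0) → -a-> q1
  q1 = (0 + 0 + 0) | b.b.0 → -b-> q2
  q2 = (0 + 0 + 0) | b.0 → -b-> q3
  q3 = (0 + 0 + 0) | 0 → (no moves)
Trace ⟨ac⟩ through P, begin at {p0}:
  after a @ step 1: {p1}
  after c @ step 2: {p3}
  ✓ P
Trace ⟨ac⟩ through Q, begin at {q0}:
  after a @ step 1: {q1}
  after c @ step 2: no successor for Q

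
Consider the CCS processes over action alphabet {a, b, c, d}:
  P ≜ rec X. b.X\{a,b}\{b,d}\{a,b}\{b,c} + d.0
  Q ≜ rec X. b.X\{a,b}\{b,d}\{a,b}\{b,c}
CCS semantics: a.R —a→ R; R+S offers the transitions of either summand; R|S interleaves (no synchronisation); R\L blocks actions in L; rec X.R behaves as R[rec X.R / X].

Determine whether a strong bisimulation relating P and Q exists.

NO

LTS(P): 3 reachable states
  u0 = rec X. b.X\{a,b}\{b,d}\{a,b}\{b,c} + d.0 → —b→ u1, —d→ u2
  u1 = (rec X. b.X\{a,b}\{b,d}\{a,b}\{b,c} + d.0)\{a,b}\{b,d}\{a,b}\{b,c} → stopped
  u2 = 0 → stopped
LTS(Q): 2 reachable states
  v0 = rec X. b.X\{a,b}\{b,d}\{a,b}\{b,c} → —b→ v1
  v1 = (rec X. b.X\{a,b}\{b,d}\{a,b}\{b,c})\{a,b}\{b,d}\{a,b}\{b,c} → stopped
Coarsest stable partition (strong bisimilarity classes):
  B0 = {u0}
  B1 = {u1, u2, v1}
  B2 = {v0}
u0 ∈ B0, v0 ∈ B2 → different blocks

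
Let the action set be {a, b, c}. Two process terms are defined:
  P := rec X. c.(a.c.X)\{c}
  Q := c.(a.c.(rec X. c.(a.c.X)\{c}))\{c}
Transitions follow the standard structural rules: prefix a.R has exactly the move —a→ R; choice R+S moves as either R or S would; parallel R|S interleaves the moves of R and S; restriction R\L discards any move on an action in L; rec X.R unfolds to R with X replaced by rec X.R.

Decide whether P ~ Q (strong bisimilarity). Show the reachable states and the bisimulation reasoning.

P ~ Q

LTS(P): 3 reachable states
  p0 = rec X. c.(a.c.X)\{c} :: =c=> p1
  p1 = (a.c.(rec X. c.(a.c.X)\{c}))\{c} :: =a=> p2
  p2 = (c.(rec X. c.(a.c.X)\{c}))\{c} :: (no moves)
LTS(Q): 3 reachable states
  q0 = c.(a.c.(rec X. c.(a.c.X)\{c}))\{c} :: =c=> q1
  q1 = (a.c.(rec X. c.(a.c.X)\{c}))\{c} :: =a=> q2
  q2 = (c.(rec X. c.(a.c.X)\{c}))\{c} :: (no moves)
Partition-refinement fixed point:
  B0 = {p0, q0}
  B1 = {p1, q1}
  B2 = {p2, q2}
p0 ∈ B0, q0 ∈ B0 → same block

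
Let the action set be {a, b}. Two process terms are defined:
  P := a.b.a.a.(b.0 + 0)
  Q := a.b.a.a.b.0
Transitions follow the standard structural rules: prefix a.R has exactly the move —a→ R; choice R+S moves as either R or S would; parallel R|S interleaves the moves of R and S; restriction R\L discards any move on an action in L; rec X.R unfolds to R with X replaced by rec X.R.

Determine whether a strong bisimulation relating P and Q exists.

Reachable graph of P (6 states):
  p0 = a.b.a.a.(b.0 + 0) → =a=> p1
  p1 = b.a.a.(b.0 + 0) → =b=> p2
  p2 = a.a.(b.0 + 0) → =a=> p3
  p3 = a.(b.0 + 0) → =a=> p4
  p4 = b.0 + 0 → =b=> p5
  p5 = 0 → ·
Reachable graph of Q (6 states):
  q0 = a.b.a.a.b.0 → =a=> q1
  q1 = b.a.a.b.0 → =b=> q2
  q2 = a.a.b.0 → =a=> q3
  q3 = a.b.0 → =a=> q4
  q4 = b.0 → =b=> q5
  q5 = 0 → ·
Partition-refinement fixed point:
  B0 = {p0, q0}
  B1 = {p1, q1}
  B2 = {p2, q2}
  B3 = {p3, q3}
  B4 = {p4, q4}
  B5 = {p5, q5}
p0 ∈ B0, q0 ∈ B0 → same block

bisimilar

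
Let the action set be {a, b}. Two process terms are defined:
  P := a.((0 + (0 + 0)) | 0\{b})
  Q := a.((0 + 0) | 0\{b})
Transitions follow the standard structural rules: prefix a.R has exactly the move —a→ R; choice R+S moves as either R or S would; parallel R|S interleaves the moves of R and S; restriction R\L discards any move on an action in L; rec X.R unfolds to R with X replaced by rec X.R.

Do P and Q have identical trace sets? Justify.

P's transition system — 2 states:
  s0 = a.((0 + (0 + 0)) | 0\{b}) has moves -a-> s1
  s1 = (0 + (0 + 0)) | 0\{b} has moves stopped
Q's transition system — 2 states:
  t0 = a.((0 + 0) | 0\{b}) has moves -a-> t1
  t1 = (0 + 0) | 0\{b} has moves stopped
Partition-refinement fixed point:
  B0 = {s0, t0}
  B1 = {s1, t1}
s0 ∈ B0, t0 ∈ B0 → same block
Bisimilar ⇒ trace-equivalent.

traces(P) = traces(Q)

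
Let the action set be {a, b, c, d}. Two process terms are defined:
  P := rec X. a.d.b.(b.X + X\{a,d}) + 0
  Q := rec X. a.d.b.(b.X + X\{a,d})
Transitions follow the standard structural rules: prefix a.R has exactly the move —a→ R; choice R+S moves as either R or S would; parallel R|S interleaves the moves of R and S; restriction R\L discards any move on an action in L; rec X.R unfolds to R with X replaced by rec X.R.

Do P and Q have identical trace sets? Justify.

LTS(P): 4 reachable states
  s0 = rec X. a.d.b.(b.X + X\{a,d}) + 0 ⊢ --a--▸ s1
  s1 = d.b.(b.(rec X. a.d.b.(b.X + X\{a,d}) + 0) + (rec X. a.d.b.(b.X + X\{a,d}) + 0)\{a,d}) ⊢ --d--▸ s2
  s2 = b.(b.(rec X. a.d.b.(b.X + X\{a,d}) + 0) + (rec X. a.d.b.(b.X + X\{a,d}) + 0)\{a,d}) ⊢ --b--▸ s3
  s3 = b.(rec X. a.d.b.(b.X + X\{a,d}) + 0) + (rec X. a.d.b.(b.X + X\{a,d}) + 0)\{a,d} ⊢ --b--▸ s0
LTS(Q): 4 reachable states
  t0 = rec X. a.d.b.(b.X + X\{a,d}) ⊢ --a--▸ t1
  t1 = d.b.(b.(rec X. a.d.b.(b.X + X\{a,d})) + (rec X. a.d.b.(b.X + X\{a,d}))\{a,d}) ⊢ --d--▸ t2
  t2 = b.(b.(rec X. a.d.b.(b.X + X\{a,d})) + (rec X. a.d.b.(b.X + X\{a,d}))\{a,d}) ⊢ --b--▸ t3
  t3 = b.(rec X. a.d.b.(b.X + X\{a,d})) + (rec X. a.d.b.(b.X + X\{a,d}))\{a,d} ⊢ --b--▸ t0
Partition-refinement fixed point:
  B0 = {s0, t0}
  B1 = {s1, t1}
  B2 = {s2, t2}
  B3 = {s3, t3}
s0 ∈ B0, t0 ∈ B0 → same block
Bisimilar ⇒ trace-equivalent.

YES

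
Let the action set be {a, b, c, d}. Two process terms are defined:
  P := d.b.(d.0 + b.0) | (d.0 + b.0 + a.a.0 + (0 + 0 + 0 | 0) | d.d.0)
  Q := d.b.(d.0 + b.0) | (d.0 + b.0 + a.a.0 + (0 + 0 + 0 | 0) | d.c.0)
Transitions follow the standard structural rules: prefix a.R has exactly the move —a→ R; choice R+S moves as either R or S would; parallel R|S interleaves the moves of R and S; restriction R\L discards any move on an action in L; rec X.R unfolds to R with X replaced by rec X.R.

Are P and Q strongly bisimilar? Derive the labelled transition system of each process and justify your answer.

not bisimilar

LTS(P): 20 reachable states
  p0 = d.b.(d.0 + b.0) | (d.0 + b.0 + a.a.0 + (0 + 0 + 0 | 0) | d.d.0) | ··a··> p1, ··b··> p2, ··d··> p2, ··d··> p3, ··d··> p4
  p1 = d.b.(d.0 + b.0) | a.0 | ··a··> p2, ··d··> p5
  p2 = d.b.(d.0 + b.0) | 0 | ··d··> p6
  p3 = b.(d.0 + b.0) | (d.0 + b.0 + a.a.0 + (0 + 0 + 0 | 0) | d.d.0) | ··a··> p5, ··b··> p6, ··b··> p7, ··d··> p6, ··d··> p8
  p4 = d.b.(d.0 + b.0) | ((0 + 0 + 0 | 0) | d.0) | ··d··> p8, ··d··> p9
  p5 = b.(d.0 + b.0) | a.0 | ··a··> p6, ··b··> p10
  p6 = b.(d.0 + b.0) | 0 | ··b··> p11
  p7 = (d.0 + b.0) | (d.0 + b.0 + a.a.0 + (0 + 0 + 0 | 0) | d.d.0) | ··a··> p10, ··b··> p11, ··b··> p12, ··d··> p11, ··d··> p12, ··d··> p13
  p8 = b.(d.0 + b.0) | ((0 + 0 + 0 | 0) | d.0) | ··b··> p13, ··d··> p14
  p9 = d.b.(d.0 + b.0) | ((0 + 0 + 0 | 0) | 0) | ··d··> p14
  p10 = (d.0 + b.0) | a.0 | ··a··> p11, ··b··> p15, ··d··> p15
  p11 = (d.0 + b.0) | 0 | ··b··> p16, ··d··> p16
  p12 = 0 | (d.0 + b.0 + a.a.0 + (0 + 0 + 0 | 0) | d.d.0) | ··a··> p15, ··b··> p16, ··d··> p16, ··d··> p17
  p13 = (d.0 + b.0) | ((0 + 0 + 0 | 0) | d.0) | ··b··> p17, ··d··> p17, ··d··> p18
  p14 = b.(d.0 + b.0) | ((0 + 0 + 0 | 0) | 0) | ··b··> p18
  p15 = 0 | a.0 | ··a··> p16
  p16 = 0 | 0 | deadlocked
  p17 = 0 | ((0 + 0 + 0 | 0) | d.0) | ··d··> p19
  p18 = (d.0 + b.0) | ((0 + 0 + 0 | 0) | 0) | ··b··> p19, ··d··> p19
  p19 = 0 | ((0 + 0 + 0 | 0) | 0) | deadlocked
LTS(Q): 20 reachable states
  q0 = d.b.(d.0 + b.0) | (d.0 + b.0 + a.a.0 + (0 + 0 + 0 | 0) | d.c.0) | ··a··> q1, ··b··> q2, ··d··> q2, ··d··> q3, ··d··> q4
  q1 = d.b.(d.0 + b.0) | a.0 | ··a··> q2, ··d··> q5
  q2 = d.b.(d.0 + b.0) | 0 | ··d··> q6
  q3 = b.(d.0 + b.0) | (d.0 + b.0 + a.a.0 + (0 + 0 + 0 | 0) | d.c.0) | ··a··> q5, ··b··> q6, ··b··> q7, ··d··> q6, ··d··> q8
  q4 = d.b.(d.0 + b.0) | ((0 + 0 + 0 | 0) | c.0) | ··c··> q9, ··d··> q8
  q5 = b.(d.0 + b.0) | a.0 | ··a··> q6, ··b··> q10
  q6 = b.(d.0 + b.0) | 0 | ··b··> q11
  q7 = (d.0 + b.0) | (d.0 + b.0 + a.a.0 + (0 + 0 + 0 | 0) | d.c.0) | ··a··> q10, ··b··> q11, ··b··> q12, ··d··> q11, ··d··> q12, ··d··> q13
  q8 = b.(d.0 + b.0) | ((0 + 0 + 0 | 0) | c.0) | ··b··> q13, ··c··> q14
  q9 = d.b.(d.0 + b.0) | ((0 + 0 + 0 | 0) | 0) | ··d··> q14
  q10 = (d.0 + b.0) | a.0 | ··a··> q11, ··b··> q15, ··d··> q15
  q11 = (d.0 + b.0) | 0 | ··b··> q16, ··d··> q16
  q12 = 0 | (d.0 + b.0 + a.a.0 + (0 + 0 + 0 | 0) | d.c.0) | ··a··> q15, ··b··> q16, ··d··> q16, ··d··> q17
  q13 = (d.0 + b.0) | ((0 + 0 + 0 | 0) | c.0) | ··b··> q17, ··c··> q18, ··d··> q17
  q14 = b.(d.0 + b.0) | ((0 + 0 + 0 | 0) | 0) | ··b··> q18
  q15 = 0 | a.0 | ··a··> q16
  q16 = 0 | 0 | deadlocked
  q17 = 0 | ((0 + 0 + 0 | 0) | c.0) | ··c··> q19
  q18 = (d.0 + b.0) | ((0 + 0 + 0 | 0) | 0) | ··b··> q19, ··d··> q19
  q19 = 0 | ((0 + 0 + 0 | 0) | 0) | deadlocked
Partition-refinement fixed point:
  B0 = {p0}
  B1 = {p2, p9, q2, q9}
  B2 = {p14, p6, q14, q6}
  B3 = {p11, p18, q11, q18}
  B4 = {p16, p19, q16, q19}
  B5 = {p3}
  B6 = {p7}
  B7 = {p13}
  B8 = {p17}
  B9 = {p12}
  B10 = {p15, q15}
  B11 = {p10, q10}
  B12 = {p8}
  B13 = {p5, q5}
  B14 = {p4}
  B15 = {p1, q1}
  B16 = {q0}
  B17 = {q4}
  B18 = {q8}
  B19 = {q13}
  B20 = {q17}
  B21 = {q3}
  B22 = {q7}
  B23 = {q12}
p0 ∈ B0, q0 ∈ B16 → different blocks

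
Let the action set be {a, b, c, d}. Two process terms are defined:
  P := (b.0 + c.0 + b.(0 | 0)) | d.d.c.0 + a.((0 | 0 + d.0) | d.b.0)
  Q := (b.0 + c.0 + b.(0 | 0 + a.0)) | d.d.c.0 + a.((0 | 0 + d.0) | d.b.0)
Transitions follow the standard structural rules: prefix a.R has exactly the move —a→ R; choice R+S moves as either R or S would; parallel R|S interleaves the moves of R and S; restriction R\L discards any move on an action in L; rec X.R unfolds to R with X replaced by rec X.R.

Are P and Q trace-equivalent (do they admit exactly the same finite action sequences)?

trace-distinct — witness ⟨ba⟩

LTS(P): 17 reachable states
  u0 = (b.0 + c.0 + b.(0 | 0)) | d.d.c.0 + a.((0 | 0 + d.0) | d.b.0) ⊢ —a→ u1, —b→ u2, —b→ u3, —c→ u3, —d→ u4
  u1 = (0 | 0 + d.0) | d.b.0 ⊢ —d→ u5, —d→ u6
  u2 = 0 | 0 | d.d.c.0 ⊢ —d→ u7
  u3 = 0 | d.d.c.0 ⊢ —d→ u8
  u4 = (b.0 + c.0 + b.(0 | 0)) | d.c.0 ⊢ —b→ u7, —b→ u8, —c→ u8, —d→ u9
  u5 = (0 | 0 + d.0) | b.0 ⊢ —b→ u10, —d→ u11
  u6 = 0 | d.b.0 ⊢ —d→ u11
  u7 = 0 | 0 | d.c.0 ⊢ —d→ u12
  u8 = 0 | d.c.0 ⊢ —d→ u13
  u9 = (b.0 + c.0 + b.(0 | 0)) | c.0 ⊢ —b→ u12, —b→ u13, —c→ u13, —c→ u14
  u10 = (0 | 0 + d.0) | 0 ⊢ —d→ u15
  u11 = 0 | b.0 ⊢ —b→ u15
  u12 = 0 | 0 | c.0 ⊢ —c→ u16
  u13 = 0 | c.0 ⊢ —c→ u15
  u14 = (b.0 + c.0 + b.(0 | 0)) | 0 ⊢ —b→ u15, —b→ u16, —c→ u15
  u15 = 0 | 0 ⊢ deadlocked
  u16 = 0 | 0 | 0 ⊢ deadlocked
LTS(Q): 17 reachable states
  v0 = (b.0 + c.0 + b.(0 | 0 + a.0)) | d.d.c.0 + a.((0 | 0 + d.0) | d.b.0) ⊢ —a→ v1, —b→ v2, —b→ v3, —c→ v3, —d→ v4
  v1 = (0 | 0 + d.0) | d.b.0 ⊢ —d→ v5, —d→ v6
  v2 = (0 | 0 + a.0) | d.d.c.0 ⊢ —a→ v3, —d→ v7
  v3 = 0 | d.d.c.0 ⊢ —d→ v8
  v4 = (b.0 + c.0 + b.(0 | 0 + a.0)) | d.c.0 ⊢ —b→ v7, —b→ v8, —c→ v8, —d→ v9
  v5 = (0 | 0 + d.0) | b.0 ⊢ —b→ v10, —d→ v11
  v6 = 0 | d.b.0 ⊢ —d→ v11
  v7 = (0 | 0 + a.0) | d.c.0 ⊢ —a→ v8, —d→ v12
  v8 = 0 | d.c.0 ⊢ —d→ v13
  v9 = (b.0 + c.0 + b.(0 | 0 + a.0)) | c.0 ⊢ —b→ v12, —b→ v13, —c→ v13, —c→ v14
  v10 = (0 | 0 + d.0) | 0 ⊢ —d→ v15
  v11 = 0 | b.0 ⊢ —b→ v15
  v12 = (0 | 0 + a.0) | c.0 ⊢ —a→ v13, —c→ v16
  v13 = 0 | c.0 ⊢ —c→ v15
  v14 = (b.0 + c.0 + b.(0 | 0 + a.0)) | 0 ⊢ —b→ v15, —b→ v16, —c→ v15
  v15 = 0 | 0 ⊢ deadlocked
  v16 = (0 | 0 + a.0) | 0 ⊢ —a→ v15
Trace ⟨ba⟩ through Q, begin at {v0}:
  [1] b ⇒ {v2, v3}
  [2] a ⇒ {v3}
  — Q admits the full trace.
Trace ⟨ba⟩ through P, begin at {u0}:
  [1] b ⇒ {u2, u3}
  [2] a ⇒ ∅ (P stuck)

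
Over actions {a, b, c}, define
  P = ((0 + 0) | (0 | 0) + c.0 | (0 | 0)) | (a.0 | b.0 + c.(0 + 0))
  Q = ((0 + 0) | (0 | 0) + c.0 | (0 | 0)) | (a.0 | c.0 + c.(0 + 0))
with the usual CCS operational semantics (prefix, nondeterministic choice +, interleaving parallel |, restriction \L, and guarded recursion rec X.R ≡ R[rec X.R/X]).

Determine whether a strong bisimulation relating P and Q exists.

NO

LTS(P): 10 reachable states
  m0 = ((0 + 0) | (0 | 0) + c.0 | (0 | 0)) | (a.0 | b.0 + c.(0 + 0)) → =a=> m1, =b=> m2, =c=> m3, =c=> m4
  m1 = ((0 + 0) | (0 | 0) + c.0 | (0 | 0)) | (0 | b.0) → =b=> m5, =c=> m6
  m2 = ((0 + 0) | (0 | 0) + c.0 | (0 | 0)) | (a.0 | 0) → =a=> m5, =c=> m7
  m3 = ((0 + 0) | (0 | 0) + c.0 | (0 | 0)) | (0 + 0) → =c=> m8
  m4 = 0 | (0 | 0) | (a.0 | b.0 + c.(0 + 0)) → =a=> m6, =b=> m7, =c=> m8
  m5 = ((0 + 0) | (0 | 0) + c.0 | (0 | 0)) | (0 | 0) → =c=> m9
  m6 = 0 | (0 | 0) | (0 | b.0) → =b=> m9
  m7 = 0 | (0 | 0) | (a.0 | 0) → =a=> m9
  m8 = 0 | (0 | 0) | (0 + 0) → ∅
  m9 = 0 | (0 | 0) | (0 | 0) → ∅
LTS(Q): 10 reachable states
  n0 = ((0 + 0) | (0 | 0) + c.0 | (0 | 0)) | (a.0 | c.0 + c.(0 + 0)) → =a=> n1, =c=> n2, =c=> n3, =c=> n4
  n1 = ((0 + 0) | (0 | 0) + c.0 | (0 | 0)) | (0 | c.0) → =c=> n5, =c=> n6
  n2 = ((0 + 0) | (0 | 0) + c.0 | (0 | 0)) | (0 + 0) → =c=> n7
  n3 = ((0 + 0) | (0 | 0) + c.0 | (0 | 0)) | (a.0 | 0) → =a=> n5, =c=> n8
  n4 = 0 | (0 | 0) | (a.0 | c.0 + c.(0 + 0)) → =a=> n6, =c=> n7, =c=> n8
  n5 = ((0 + 0) | (0 | 0) + c.0 | (0 | 0)) | (0 | 0) → =c=> n9
  n6 = 0 | (0 | 0) | (0 | c.0) → =c=> n9
  n7 = 0 | (0 | 0) | (0 + 0) → ∅
  n8 = 0 | (0 | 0) | (a.0 | 0) → =a=> n9
  n9 = 0 | (0 | 0) | (0 | 0) → ∅
Partition-refinement fixed point:
  B0 = {m0}
  B1 = {m3, m5, n2, n5, n6}
  B2 = {m8, m9, n7, n9}
  B3 = {m2, n3}
  B4 = {m7, n8}
  B5 = {m4}
  B6 = {m6}
  B7 = {m1}
  B8 = {n0}
  B9 = {n1}
  B10 = {n4}
m0 ∈ B0, n0 ∈ B8 → different blocks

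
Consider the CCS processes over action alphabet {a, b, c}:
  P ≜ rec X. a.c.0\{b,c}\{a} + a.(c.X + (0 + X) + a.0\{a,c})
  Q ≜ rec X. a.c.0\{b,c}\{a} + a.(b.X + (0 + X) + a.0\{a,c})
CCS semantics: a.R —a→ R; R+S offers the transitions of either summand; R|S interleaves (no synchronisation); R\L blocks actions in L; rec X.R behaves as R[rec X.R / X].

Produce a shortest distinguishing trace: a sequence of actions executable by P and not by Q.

P's transition system — 5 states:
  p0 = rec X. a.c.0\{b,c}\{a} + a.(c.X + (0 + X) + a.0\{a,c}) has moves ··a··> p1, ··a··> p2
  p1 = c.(rec X. a.c.0\{b,c}\{a} + a.(c.X + (0 + X) + a.0\{a,c})) + (0 + (rec X. a.c.0\{b,c}\{a} + a.(c.X + (0 + X) + a.0\{a,c}))) + a.0\{a,c} has moves ··a··> p1, ··a··> p2, ··a··> p3, ··c··> p0
  p2 = c.0\{b,c}\{a} has moves ··c··> p4
  p3 = 0\{a,c} has moves ∅
  p4 = 0\{b,c}\{a} has moves ∅
Q's transition system — 5 states:
  q0 = rec X. a.c.0\{b,c}\{a} + a.(b.X + (0 + X) + a.0\{a,c}) has moves ··a··> q1, ··a··> q2
  q1 = b.(rec X. a.c.0\{b,c}\{a} + a.(b.X + (0 + X) + a.0\{a,c})) + (0 + (rec X. a.c.0\{b,c}\{a} + a.(b.X + (0 + X) + a.0\{a,c}))) + a.0\{a,c} has moves ··a··> q1, ··a··> q2, ··a··> q3, ··b··> q0
  q2 = c.0\{b,c}\{a} has moves ··c··> q4
  q3 = 0\{a,c} has moves ∅
  q4 = 0\{b,c}\{a} has moves ∅
Run σ = ⟨aca⟩ on P: start {p0}
  after a @ step 1: {p1, p2}
  after c @ step 2: {p0, p4}
  after a @ step 3: {p1, p2}
  ✓ P
Run σ = ⟨aca⟩ on Q: start {q0}
  after a @ step 1: {q1, q2}
  after c @ step 2: {q4}
  after a @ step 3: no successor for Q

aca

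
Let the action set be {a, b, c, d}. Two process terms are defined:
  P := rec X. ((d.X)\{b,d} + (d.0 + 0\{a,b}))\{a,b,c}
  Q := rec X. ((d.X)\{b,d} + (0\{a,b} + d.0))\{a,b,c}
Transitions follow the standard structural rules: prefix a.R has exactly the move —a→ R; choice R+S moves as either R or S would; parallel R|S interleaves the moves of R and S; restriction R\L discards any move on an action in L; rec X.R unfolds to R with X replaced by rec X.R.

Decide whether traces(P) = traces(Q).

traces(P) = traces(Q)

Reachable graph of P (2 states):
  s0 = rec X. ((d.X)\{b,d} + (d.0 + 0\{a,b}))\{a,b,c} :: ··d··> s1
  s1 = 0\{a,b,c} :: ∅
Reachable graph of Q (2 states):
  t0 = rec X. ((d.X)\{b,d} + (0\{a,b} + d.0))\{a,b,c} :: ··d··> t1
  t1 = 0\{a,b,c} :: ∅
Partition-refinement fixed point:
  B0 = {s0, t0}
  B1 = {s1, t1}
s0 ∈ B0, t0 ∈ B0 → same block
Bisimilar ⇒ trace-equivalent.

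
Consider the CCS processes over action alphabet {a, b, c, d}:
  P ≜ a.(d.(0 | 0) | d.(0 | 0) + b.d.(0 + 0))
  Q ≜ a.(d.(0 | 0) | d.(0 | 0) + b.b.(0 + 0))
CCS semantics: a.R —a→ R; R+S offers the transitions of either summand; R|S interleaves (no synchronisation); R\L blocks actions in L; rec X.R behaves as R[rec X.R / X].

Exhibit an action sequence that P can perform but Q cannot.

abd

P's transition system — 7 states:
  s0 = a.(d.(0 | 0) | d.(0 | 0) + b.d.(0 + 0)) → -a-> s1
  s1 = d.(0 | 0) | d.(0 | 0) + b.d.(0 + 0) → -b-> s2, -d-> s3, -d-> s4
  s2 = d.(0 + 0) → -d-> s5
  s3 = 0 | 0 | d.(0 | 0) → -d-> s6
  s4 = d.(0 | 0) | (0 | 0) → -d-> s6
  s5 = 0 + 0 → stopped
  s6 = 0 | 0 | (0 | 0) → stopped
Q's transition system — 7 states:
  t0 = a.(d.(0 | 0) | d.(0 | 0) + b.b.(0 + 0)) → -a-> t1
  t1 = d.(0 | 0) | d.(0 | 0) + b.b.(0 + 0) → -b-> t2, -d-> t3, -d-> t4
  t2 = b.(0 + 0) → -b-> t5
  t3 = 0 | 0 | d.(0 | 0) → -d-> t6
  t4 = d.(0 | 0) | (0 | 0) → -d-> t6
  t5 = 0 + 0 → stopped
  t6 = 0 | 0 | (0 | 0) → stopped
Trace ⟨abd⟩ through P, begin at {s0}:
  [1] a ⇒ {s1}
  [2] b ⇒ {s2}
  [3] d ⇒ {s5}
  ✓ P
Trace ⟨abd⟩ through Q, begin at {t0}:
  [1] a ⇒ {t1}
  [2] b ⇒ {t2}
  [3] d ⇒ no successor for Q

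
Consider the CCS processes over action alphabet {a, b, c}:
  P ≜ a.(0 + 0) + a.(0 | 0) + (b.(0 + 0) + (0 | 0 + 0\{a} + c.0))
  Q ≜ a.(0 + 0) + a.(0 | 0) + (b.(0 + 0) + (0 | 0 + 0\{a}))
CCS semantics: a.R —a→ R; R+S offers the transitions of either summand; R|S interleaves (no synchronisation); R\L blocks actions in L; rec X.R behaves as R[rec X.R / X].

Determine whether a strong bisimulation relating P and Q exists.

NO

LTS(P): 4 reachable states
  s0 = a.(0 + 0) + a.(0 | 0) + (b.(0 + 0) + (0 | 0 + 0\{a} + c.0)) has moves —a→ s1, —a→ s2, —b→ s1, —c→ s3
  s1 = 0 + 0 has moves stopped
  s2 = 0 | 0 has moves stopped
  s3 = 0 has moves stopped
LTS(Q): 3 reachable states
  t0 = a.(0 + 0) + a.(0 | 0) + (b.(0 + 0) + (0 | 0 + 0\{a})) has moves —a→ t1, —a→ t2, —b→ t1
  t1 = 0 + 0 has moves stopped
  t2 = 0 | 0 has moves stopped
Partition-refinement fixed point:
  B0 = {s0}
  B1 = {s1, s2, s3, t1, t2}
  B2 = {t0}
s0 ∈ B0, t0 ∈ B2 → different blocks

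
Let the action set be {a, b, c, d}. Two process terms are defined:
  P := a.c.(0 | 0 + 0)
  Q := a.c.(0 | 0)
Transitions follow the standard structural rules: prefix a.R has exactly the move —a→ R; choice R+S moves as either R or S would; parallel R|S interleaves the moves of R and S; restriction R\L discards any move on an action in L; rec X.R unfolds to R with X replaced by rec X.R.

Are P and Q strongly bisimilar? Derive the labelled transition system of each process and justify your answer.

P ~ Q

P's transition system — 3 states:
  m0 = a.c.(0 | 0 + 0) → —a→ m1
  m1 = c.(0 | 0 + 0) → —c→ m2
  m2 = 0 | 0 + 0 → stopped
Q's transition system — 3 states:
  n0 = a.c.(0 | 0) → —a→ n1
  n1 = c.(0 | 0) → —c→ n2
  n2 = 0 | 0 → stopped
Partition-refinement fixed point:
  B0 = {m0, n0}
  B1 = {m1, n1}
  B2 = {m2, n2}
m0 ∈ B0, n0 ∈ B0 → same block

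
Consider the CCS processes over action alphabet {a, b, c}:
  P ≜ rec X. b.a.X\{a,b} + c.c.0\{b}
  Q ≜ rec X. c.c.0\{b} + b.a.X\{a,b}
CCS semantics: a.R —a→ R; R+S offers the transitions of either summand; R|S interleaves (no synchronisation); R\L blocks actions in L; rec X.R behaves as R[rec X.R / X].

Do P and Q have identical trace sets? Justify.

P's transition system — 7 states:
  m0 = rec X. b.a.X\{a,b} + c.c.0\{b} ⊢ -b-> m1, -c-> m2
  m1 = a.(rec X. b.a.X\{a,b} + c.c.0\{b})\{a,b} ⊢ -a-> m3
  m2 = c.0\{b} ⊢ -c-> m4
  m3 = (rec X. b.a.X\{a,b} + c.c.0\{b})\{a,b} ⊢ -c-> m5
  m4 = 0\{b} ⊢ ·
  m5 = (c.0\{b})\{a,b} ⊢ -c-> m6
  m6 = 0\{b}\{a,b} ⊢ ·
Q's transition system — 7 states:
  n0 = rec X. c.c.0\{b} + b.a.X\{a,b} ⊢ -b-> n1, -c-> n2
  n1 = a.(rec X. c.c.0\{b} + b.a.X\{a,b})\{a,b} ⊢ -a-> n3
  n2 = c.0\{b} ⊢ -c-> n4
  n3 = (rec X. c.c.0\{b} + b.a.X\{a,b})\{a,b} ⊢ -c-> n5
  n4 = 0\{b} ⊢ ·
  n5 = (c.0\{b})\{a,b} ⊢ -c-> n6
  n6 = 0\{b}\{a,b} ⊢ ·
Bisimilarity quotient blocks:
  B0 = {m0, n0}
  B1 = {m2, m5, n2, n5}
  B2 = {m4, m6, n4, n6}
  B3 = {m1, n1}
  B4 = {m3, n3}
m0 ∈ B0, n0 ∈ B0 → same block
Bisimilar ⇒ trace-equivalent.

trace-equivalent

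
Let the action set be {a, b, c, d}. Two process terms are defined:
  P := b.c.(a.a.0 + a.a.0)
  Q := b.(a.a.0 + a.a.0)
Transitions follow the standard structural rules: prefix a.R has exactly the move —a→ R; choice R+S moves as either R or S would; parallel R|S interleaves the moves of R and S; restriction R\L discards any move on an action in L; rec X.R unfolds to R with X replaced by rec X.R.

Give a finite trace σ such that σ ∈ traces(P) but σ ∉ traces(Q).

bc

LTS(P): 5 reachable states
  s0 = b.c.(a.a.0 + a.a.0) :: =b=> s1
  s1 = c.(a.a.0 + a.a.0) :: =c=> s2
  s2 = a.a.0 + a.a.0 :: =a=> s3
  s3 = a.0 :: =a=> s4
  s4 = 0 :: stopped
LTS(Q): 4 reachable states
  t0 = b.(a.a.0 + a.a.0) :: =b=> t1
  t1 = a.a.0 + a.a.0 :: =a=> t2
  t2 = a.0 :: =a=> t3
  t3 = 0 :: stopped
Trace ⟨bc⟩ through P, begin at {s0}:
  [1] b ⇒ {s1}
  [2] c ⇒ {s2}
  P completes σ.
Trace ⟨bc⟩ through Q, begin at {t0}:
  [1] b ⇒ {t1}
  [2] c ⇒ ∅ (Q stuck)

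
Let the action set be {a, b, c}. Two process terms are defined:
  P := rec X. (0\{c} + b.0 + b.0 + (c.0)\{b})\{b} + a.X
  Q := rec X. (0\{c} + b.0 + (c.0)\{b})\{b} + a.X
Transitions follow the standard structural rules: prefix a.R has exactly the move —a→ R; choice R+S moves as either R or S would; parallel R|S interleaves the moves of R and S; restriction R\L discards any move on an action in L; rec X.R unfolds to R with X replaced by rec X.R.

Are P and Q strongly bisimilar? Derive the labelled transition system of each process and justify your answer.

Reachable graph of P (2 states):
  u0 = rec X. (0\{c} + b.0 + b.0 + (c.0)\{b})\{b} + a.X ⊢ ··a··> u0, ··c··> u1
  u1 = 0\{b}\{b} ⊢ ∅
Reachable graph of Q (2 states):
  v0 = rec X. (0\{c} + b.0 + (c.0)\{b})\{b} + a.X ⊢ ··a··> v0, ··c··> v1
  v1 = 0\{b}\{b} ⊢ ∅
Partition-refinement fixed point:
  B0 = {u0, v0}
  B1 = {u1, v1}
u0 ∈ B0, v0 ∈ B0 → same block

P ~ Q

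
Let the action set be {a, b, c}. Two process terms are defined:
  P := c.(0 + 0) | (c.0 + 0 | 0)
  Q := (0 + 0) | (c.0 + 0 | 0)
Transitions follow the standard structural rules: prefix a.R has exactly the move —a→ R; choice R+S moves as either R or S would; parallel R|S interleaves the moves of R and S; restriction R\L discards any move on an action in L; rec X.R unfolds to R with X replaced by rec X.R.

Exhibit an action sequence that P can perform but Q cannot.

P's transition system — 4 states:
  u0 = c.(0 + 0) | (c.0 + 0 | 0) :: --c--▸ u1, --c--▸ u2
  u1 = (0 + 0) | (c.0 + 0 | 0) :: --c--▸ u3
  u2 = c.(0 + 0) | 0 :: --c--▸ u3
  u3 = (0 + 0) | 0 :: stopped
Q's transition system — 2 states:
  v0 = (0 + 0) | (c.0 + 0 | 0) :: --c--▸ v1
  v1 = (0 + 0) | 0 :: stopped
Run σ = ⟨cc⟩ on P: start {u0}
  [1] c ⇒ {u1, u2}
  [2] c ⇒ {u3}
  P completes σ.
Run σ = ⟨cc⟩ on Q: start {v0}
  [1] c ⇒ {v1}
  [2] c ⇒ ∅ (Q stuck)

cc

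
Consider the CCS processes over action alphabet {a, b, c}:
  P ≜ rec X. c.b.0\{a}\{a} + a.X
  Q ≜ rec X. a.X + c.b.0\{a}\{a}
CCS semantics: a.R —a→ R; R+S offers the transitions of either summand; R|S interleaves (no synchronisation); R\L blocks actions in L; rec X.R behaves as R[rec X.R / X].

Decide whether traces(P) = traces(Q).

trace-equivalent

P's transition system — 3 states:
  s0 = rec X. c.b.0\{a}\{a} + a.X :: --a--▸ s0, --c--▸ s1
  s1 = b.0\{a}\{a} :: --b--▸ s2
  s2 = 0\{a}\{a} :: ·
Q's transition system — 3 states:
  t0 = rec X. a.X + c.b.0\{a}\{a} :: --a--▸ t0, --c--▸ t1
  t1 = b.0\{a}\{a} :: --b--▸ t2
  t2 = 0\{a}\{a} :: ·
Partition-refinement fixed point:
  B0 = {s0, t0}
  B1 = {s1, t1}
  B2 = {s2, t2}
s0 ∈ B0, t0 ∈ B0 → same block
Bisimilar ⇒ trace-equivalent.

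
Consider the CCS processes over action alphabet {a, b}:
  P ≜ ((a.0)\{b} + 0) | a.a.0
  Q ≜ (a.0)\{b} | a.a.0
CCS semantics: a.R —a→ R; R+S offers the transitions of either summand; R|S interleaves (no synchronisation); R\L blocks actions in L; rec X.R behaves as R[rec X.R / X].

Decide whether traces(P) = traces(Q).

LTS(P): 6 reachable states
  s0 = ((a.0)\{b} + 0) | a.a.0 | =a=> s1, =a=> s2
  s1 = ((a.0)\{b} + 0) | a.0 | =a=> s3, =a=> s4
  s2 = 0\{b} | a.a.0 | =a=> s4
  s3 = ((a.0)\{b} + 0) | 0 | =a=> s5
  s4 = 0\{b} | a.0 | =a=> s5
  s5 = 0\{b} | 0 | ·
LTS(Q): 6 reachable states
  t0 = (a.0)\{b} | a.a.0 | =a=> t1, =a=> t2
  t1 = (a.0)\{b} | a.0 | =a=> t3, =a=> t4
  t2 = 0\{b} | a.a.0 | =a=> t4
  t3 = (a.0)\{b} | 0 | =a=> t5
  t4 = 0\{b} | a.0 | =a=> t5
  t5 = 0\{b} | 0 | ·
Coarsest stable partition (strong bisimilarity classes):
  B0 = {s0, t0}
  B1 = {s1, s2, t1, t2}
  B2 = {s3, s4, t3, t4}
  B3 = {s5, t5}
s0 ∈ B0, t0 ∈ B0 → same block
Bisimilar ⇒ trace-equivalent.

traces(P) = traces(Q)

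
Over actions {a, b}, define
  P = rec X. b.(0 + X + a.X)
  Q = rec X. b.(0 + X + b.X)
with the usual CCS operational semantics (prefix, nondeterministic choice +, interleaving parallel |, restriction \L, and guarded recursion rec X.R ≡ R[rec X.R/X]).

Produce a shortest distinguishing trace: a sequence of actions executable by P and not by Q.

ba

Reachable graph of P (2 states):
  m0 = rec X. b.(0 + X + a.X) :: -b-> m1
  m1 = 0 + (rec X. b.(0 + X + a.X)) + a.(rec X. b.(0 + X + a.X)) :: -a-> m0, -b-> m1
Reachable graph of Q (2 states):
  n0 = rec X. b.(0 + X + b.X) :: -b-> n1
  n1 = 0 + (rec X. b.(0 + X + b.X)) + b.(rec X. b.(0 + X + b.X)) :: -b-> n0, -b-> n1
Executing ba from P (initial set {m0}):
  [1] b ⇒ {m1}
  [2] a ⇒ {m0}
  P completes σ.
Executing ba from Q (initial set {n0}):
  [1] b ⇒ {n1}
  [2] a ⇒ ∅ (Q stuck)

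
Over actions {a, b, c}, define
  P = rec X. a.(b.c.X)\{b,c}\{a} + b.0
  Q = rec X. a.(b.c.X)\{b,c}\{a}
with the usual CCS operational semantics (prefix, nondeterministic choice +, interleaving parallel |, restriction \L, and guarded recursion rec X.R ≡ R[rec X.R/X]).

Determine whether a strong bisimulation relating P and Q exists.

Reachable graph of P (3 states):
  m0 = rec X. a.(b.c.X)\{b,c}\{a} + b.0 | —a→ m1, —b→ m2
  m1 = (b.c.(rec X. a.(b.c.X)\{b,c}\{a} + b.0))\{b,c}\{a} | deadlocked
  m2 = 0 | deadlocked
Reachable graph of Q (2 states):
  n0 = rec X. a.(b.c.X)\{b,c}\{a} | —a→ n1
  n1 = (b.c.(rec X. a.(b.c.X)\{b,c}\{a}))\{b,c}\{a} | deadlocked
Partition-refinement fixed point:
  B0 = {m0}
  B1 = {m1, m2, n1}
  B2 = {n0}
m0 ∈ B0, n0 ∈ B2 → different blocks

not bisimilar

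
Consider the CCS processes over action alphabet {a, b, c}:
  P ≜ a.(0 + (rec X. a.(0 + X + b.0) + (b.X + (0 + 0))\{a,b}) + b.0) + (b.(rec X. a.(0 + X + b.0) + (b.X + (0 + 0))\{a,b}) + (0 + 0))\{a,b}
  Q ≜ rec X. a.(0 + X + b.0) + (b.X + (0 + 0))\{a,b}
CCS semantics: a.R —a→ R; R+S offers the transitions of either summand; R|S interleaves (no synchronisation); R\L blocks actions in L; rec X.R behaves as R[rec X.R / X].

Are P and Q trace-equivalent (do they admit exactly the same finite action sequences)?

Reachable graph of P (3 states):
  u0 = a.(0 + (rec X. a.(0 + X + b.0) + (b.X + (0 + 0))\{a,b}) + b.0) + (b.(rec X. a.(0 + X + b.0) + (b.X + (0 + 0))\{a,b}) + (0 + 0))\{a,b} ⊢ —a→ u1
  u1 = 0 + (rec X. a.(0 + X + b.0) + (b.X + (0 + 0))\{a,b}) + b.0 ⊢ —a→ u1, —b→ u2
  u2 = 0 ⊢ deadlocked
Reachable graph of Q (3 states):
  v0 = rec X. a.(0 + X + b.0) + (b.X + (0 + 0))\{a,b} ⊢ —a→ v1
  v1 = 0 + (rec X. a.(0 + X + b.0) + (b.X + (0 + 0))\{a,b}) + b.0 ⊢ —a→ v1, —b→ v2
  v2 = 0 ⊢ deadlocked
Coarsest stable partition (strong bisimilarity classes):
  B0 = {u0, v0}
  B1 = {u1, v1}
  B2 = {u2, v2}
u0 ∈ B0, v0 ∈ B0 → same block
Bisimilar ⇒ trace-equivalent.

traces(P) = traces(Q)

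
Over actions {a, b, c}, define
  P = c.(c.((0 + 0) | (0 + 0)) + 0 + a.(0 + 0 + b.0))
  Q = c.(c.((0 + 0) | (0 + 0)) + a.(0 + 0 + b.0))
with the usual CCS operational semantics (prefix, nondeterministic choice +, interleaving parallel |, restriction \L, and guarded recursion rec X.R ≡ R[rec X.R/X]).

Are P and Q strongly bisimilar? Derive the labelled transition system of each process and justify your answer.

bisimilar

Reachable graph of P (5 states):
  s0 = c.(c.((0 + 0) | (0 + 0)) + 0 + a.(0 + 0 + b.0)) | ··c··> s1
  s1 = c.((0 + 0) | (0 + 0)) + 0 + a.(0 + 0 + b.0) | ··a··> s2, ··c··> s3
  s2 = 0 + 0 + b.0 | ··b··> s4
  s3 = (0 + 0) | (0 + 0) | stopped
  s4 = 0 | stopped
Reachable graph of Q (5 states):
  t0 = c.(c.((0 + 0) | (0 + 0)) + a.(0 + 0 + b.0)) | ··c··> t1
  t1 = c.((0 + 0) | (0 + 0)) + a.(0 + 0 + b.0) | ··a··> t2, ··c··> t3
  t2 = 0 + 0 + b.0 | ··b··> t4
  t3 = (0 + 0) | (0 + 0) | stopped
  t4 = 0 | stopped
Bisimilarity quotient blocks:
  B0 = {s0, t0}
  B1 = {s1, t1}
  B2 = {s3, s4, t3, t4}
  B3 = {s2, t2}
s0 ∈ B0, t0 ∈ B0 → same block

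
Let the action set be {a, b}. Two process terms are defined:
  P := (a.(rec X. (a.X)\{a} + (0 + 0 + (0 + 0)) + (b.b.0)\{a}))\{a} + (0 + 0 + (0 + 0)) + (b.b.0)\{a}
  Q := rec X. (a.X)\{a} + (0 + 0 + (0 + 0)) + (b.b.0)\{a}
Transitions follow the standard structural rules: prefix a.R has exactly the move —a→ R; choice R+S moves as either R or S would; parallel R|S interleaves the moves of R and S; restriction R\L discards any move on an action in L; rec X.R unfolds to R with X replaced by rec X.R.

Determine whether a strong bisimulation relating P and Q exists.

P ~ Q

P's transition system — 3 states:
  m0 = (a.(rec X. (a.X)\{a} + (0 + 0 + (0 + 0)) + (b.b.0)\{a}))\{a} + (0 + 0 + (0 + 0)) + (b.b.0)\{a} → ··b··> m1
  m1 = (b.0)\{a} → ··b··> m2
  m2 = 0\{a} → ∅
Q's transition system — 3 states:
  n0 = rec X. (a.X)\{a} + (0 + 0 + (0 + 0)) + (b.b.0)\{a} → ··b··> n1
  n1 = (b.0)\{a} → ··b··> n2
  n2 = 0\{a} → ∅
Bisimilarity quotient blocks:
  B0 = {m0, n0}
  B1 = {m1, n1}
  B2 = {m2, n2}
m0 ∈ B0, n0 ∈ B0 → same block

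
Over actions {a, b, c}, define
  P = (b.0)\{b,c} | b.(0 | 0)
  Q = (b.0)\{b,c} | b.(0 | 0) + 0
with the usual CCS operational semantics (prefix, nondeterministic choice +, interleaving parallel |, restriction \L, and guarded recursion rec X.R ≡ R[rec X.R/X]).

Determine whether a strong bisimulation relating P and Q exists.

P ~ Q

Reachable graph of P (2 states):
  u0 = (b.0)\{b,c} | b.(0 | 0) → —b→ u1
  u1 = (b.0)\{b,c} | (0 | 0) → ∅
Reachable graph of Q (2 states):
  v0 = (b.0)\{b,c} | b.(0 | 0) + 0 → —b→ v1
  v1 = (b.0)\{b,c} | (0 | 0) → ∅
Bisimilarity quotient blocks:
  B0 = {u0, v0}
  B1 = {u1, v1}
u0 ∈ B0, v0 ∈ B0 → same block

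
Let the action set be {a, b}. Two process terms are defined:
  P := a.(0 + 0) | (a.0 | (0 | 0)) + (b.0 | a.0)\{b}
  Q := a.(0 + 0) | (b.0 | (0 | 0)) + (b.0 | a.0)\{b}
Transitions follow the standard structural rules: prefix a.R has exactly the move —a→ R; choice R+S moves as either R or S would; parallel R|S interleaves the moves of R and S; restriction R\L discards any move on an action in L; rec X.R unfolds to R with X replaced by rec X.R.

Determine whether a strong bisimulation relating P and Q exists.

not bisimilar

P's transition system — 5 states:
  p0 = a.(0 + 0) | (a.0 | (0 | 0)) + (b.0 | a.0)\{b} → --a--▸ p1, --a--▸ p2, --a--▸ p3
  p1 = (0 + 0) | (a.0 | (0 | 0)) → --a--▸ p4
  p2 = (b.0 | 0)\{b} → ·
  p3 = a.(0 + 0) | (0 | (0 | 0)) → --a--▸ p4
  p4 = (0 + 0) | (0 | (0 | 0)) → ·
Q's transition system — 5 states:
  q0 = a.(0 + 0) | (b.0 | (0 | 0)) + (b.0 | a.0)\{b} → --a--▸ q1, --a--▸ q2, --b--▸ q3
  q1 = (0 + 0) | (b.0 | (0 | 0)) → --b--▸ q4
  q2 = (b.0 | 0)\{b} → ·
  q3 = a.(0 + 0) | (0 | (0 | 0)) → --a--▸ q4
  q4 = (0 + 0) | (0 | (0 | 0)) → ·
Bisimilarity quotient blocks:
  B0 = {p0}
  B1 = {p1, p3, q3}
  B2 = {p2, p4, q2, q4}
  B3 = {q0}
  B4 = {q1}
p0 ∈ B0, q0 ∈ B3 → different blocks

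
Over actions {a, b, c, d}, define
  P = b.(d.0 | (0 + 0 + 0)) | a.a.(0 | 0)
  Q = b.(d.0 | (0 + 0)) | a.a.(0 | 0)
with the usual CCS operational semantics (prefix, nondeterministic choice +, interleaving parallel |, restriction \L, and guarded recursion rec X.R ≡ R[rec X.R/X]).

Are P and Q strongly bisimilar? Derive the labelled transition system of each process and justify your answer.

P's transition system — 9 states:
  m0 = b.(d.0 | (0 + 0 + 0)) | a.a.(0 | 0) → ··a··> m1, ··b··> m2
  m1 = b.(d.0 | (0 + 0 + 0)) | a.(0 | 0) → ··a··> m3, ··b··> m4
  m2 = d.0 | (0 + 0 + 0) | a.a.(0 | 0) → ··a··> m4, ··d··> m5
  m3 = b.(d.0 | (0 + 0 + 0)) | (0 | 0) → ··b··> m6
  m4 = d.0 | (0 + 0 + 0) | a.(0 | 0) → ··a··> m6, ··d··> m7
  m5 = 0 | (0 + 0 + 0) | a.a.(0 | 0) → ··a··> m7
  m6 = d.0 | (0 + 0 + 0) | (0 | 0) → ··d··> m8
  m7 = 0 | (0 + 0 + 0) | a.(0 | 0) → ··a··> m8
  m8 = 0 | (0 + 0 + 0) | (0 | 0) → ∅
Q's transition system — 9 states:
  n0 = b.(d.0 | (0 + 0)) | a.a.(0 | 0) → ··a··> n1, ··b··> n2
  n1 = b.(d.0 | (0 + 0)) | a.(0 | 0) → ··a··> n3, ··b··> n4
  n2 = d.0 | (0 + 0) | a.a.(0 | 0) → ··a··> n4, ··d··> n5
  n3 = b.(d.0 | (0 + 0)) | (0 | 0) → ··b··> n6
  n4 = d.0 | (0 + 0) | a.(0 | 0) → ··a··> n6, ··d··> n7
  n5 = 0 | (0 + 0) | a.a.(0 | 0) → ··a··> n7
  n6 = d.0 | (0 + 0) | (0 | 0) → ··d··> n8
  n7 = 0 | (0 + 0) | a.(0 | 0) → ··a··> n8
  n8 = 0 | (0 + 0) | (0 | 0) → ∅
Partition-refinement fixed point:
  B0 = {m0, n0}
  B1 = {m1, n1}
  B2 = {m3, n3}
  B3 = {m6, n6}
  B4 = {m8, n8}
  B5 = {m4, n4}
  B6 = {m7, n7}
  B7 = {m2, n2}
  B8 = {m5, n5}
m0 ∈ B0, n0 ∈ B0 → same block

P ~ Q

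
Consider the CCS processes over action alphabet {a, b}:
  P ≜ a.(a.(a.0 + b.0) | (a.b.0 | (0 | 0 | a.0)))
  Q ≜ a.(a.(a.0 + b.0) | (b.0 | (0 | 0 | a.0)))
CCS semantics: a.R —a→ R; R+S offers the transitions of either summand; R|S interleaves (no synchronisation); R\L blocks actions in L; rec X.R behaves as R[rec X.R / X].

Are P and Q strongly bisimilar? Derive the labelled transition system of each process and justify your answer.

NO

Reachable graph of P (19 states):
  u0 = a.(a.(a.0 + b.0) | (a.b.0 | (0 | 0 | a.0))) → =a=> u1
  u1 = a.(a.0 + b.0) | (a.b.0 | (0 | 0 | a.0)) → =a=> u2, =a=> u3, =a=> u4
  u2 = (a.0 + b.0) | (a.b.0 | (0 | 0 | a.0)) → =a=> u5, =a=> u6, =a=> u7, =b=> u7
  u3 = a.(a.0 + b.0) | (a.b.0 | (0 | 0 | 0)) → =a=> u5, =a=> u8
  u4 = a.(a.0 + b.0) | (b.0 | (0 | 0 | a.0)) → =a=> u6, =a=> u8, =b=> u9
  u5 = (a.0 + b.0) | (a.b.0 | (0 | 0 | 0)) → =a=> u10, =a=> u11, =b=> u11
  u6 = (a.0 + b.0) | (b.0 | (0 | 0 | a.0)) → =a=> u10, =a=> u12, =b=> u12, =b=> u13
  u7 = 0 | (a.b.0 | (0 | 0 | a.0)) → =a=> u11, =a=> u12
  u8 = a.(a.0 + b.0) | (b.0 | (0 | 0 | 0)) → =a=> u10, =b=> u14
  u9 = a.(a.0 + b.0) | (0 | (0 | 0 | a.0)) → =a=> u13, =a=> u14
  u10 = (a.0 + b.0) | (b.0 | (0 | 0 | 0)) → =a=> u15, =b=> u15, =b=> u16
  u11 = 0 | (a.b.0 | (0 | 0 | 0)) → =a=> u15
  u12 = 0 | (b.0 | (0 | 0 | a.0)) → =a=> u15, =b=> u17
  u13 = (a.0 + b.0) | (0 | (0 | 0 | a.0)) → =a=> u16, =a=> u17, =b=> u17
  u14 = a.(a.0 + b.0) | (0 | (0 | 0 | 0)) → =a=> u16
  u15 = 0 | (b.0 | (0 | 0 | 0)) → =b=> u18
  u16 = (a.0 + b.0) | (0 | (0 | 0 | 0)) → =a=> u18, =b=> u18
  u17 = 0 | (0 | (0 | 0 | a.0)) → =a=> u18
  u18 = 0 | (0 | (0 | 0 | 0)) → ∅
Reachable graph of Q (13 states):
  v0 = a.(a.(a.0 + b.0) | (b.0 | (0 | 0 | a.0))) → =a=> v1
  v1 = a.(a.0 + b.0) | (b.0 | (0 | 0 | a.0)) → =a=> v2, =a=> v3, =b=> v4
  v2 = (a.0 + b.0) | (b.0 | (0 | 0 | a.0)) → =a=> v5, =a=> v6, =b=> v6, =b=> v7
  v3 = a.(a.0 + b.0) | (b.0 | (0 | 0 | 0)) → =a=> v5, =b=> v8
  v4 = a.(a.0 + b.0) | (0 | (0 | 0 | a.0)) → =a=> v7, =a=> v8
  v5 = (a.0 + b.0) | (b.0 | (0 | 0 | 0)) → =a=> v9, =b=> v10, =b=> v9
  v6 = 0 | (b.0 | (0 | 0 | a.0)) → =a=> v9, =b=> v11
  v7 = (a.0 + b.0) | (0 | (0 | 0 | a.0)) → =a=> v10, =a=> v11, =b=> v11
  v8 = a.(a.0 + b.0) | (0 | (0 | 0 | 0)) → =a=> v10
  v9 = 0 | (b.0 | (0 | 0 | 0)) → =b=> v12
  v10 = (a.0 + b.0) | (0 | (0 | 0 | 0)) → =a=> v12, =b=> v12
  v11 = 0 | (0 | (0 | 0 | a.0)) → =a=> v12
  v12 = 0 | (0 | (0 | 0 | 0)) → ∅
Coarsest stable partition (strong bisimilarity classes):
  B0 = {u0}
  B1 = {u1}
  B2 = {u4, v1}
  B3 = {u8, v3}
  B4 = {u14, v8}
  B5 = {u16, v10}
  B6 = {u18, v12}
  B7 = {u10, v5}
  B8 = {u15, v9}
  B9 = {u9, v4}
  B10 = {u13, v7}
  B11 = {u17, v11}
  B12 = {u6, v2}
  B13 = {u12, v6}
  B14 = {u3}
  B15 = {u5}
  B16 = {u11}
  B17 = {u2}
  B18 = {u7}
  B19 = {v0}
u0 ∈ B0, v0 ∈ B19 → different blocks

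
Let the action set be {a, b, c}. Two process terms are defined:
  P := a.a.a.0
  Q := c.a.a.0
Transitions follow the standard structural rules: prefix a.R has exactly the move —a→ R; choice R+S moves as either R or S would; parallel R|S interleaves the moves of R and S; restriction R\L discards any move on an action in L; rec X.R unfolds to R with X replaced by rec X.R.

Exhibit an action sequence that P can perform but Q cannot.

LTS(P): 4 reachable states
  m0 = a.a.a.0 | ··a··> m1
  m1 = a.a.0 | ··a··> m2
  m2 = a.0 | ··a··> m3
  m3 = 0 | deadlocked
LTS(Q): 4 reachable states
  n0 = c.a.a.0 | ··c··> n1
  n1 = a.a.0 | ··a··> n2
  n2 = a.0 | ··a··> n3
  n3 = 0 | deadlocked
Trace ⟨a⟩ through P, begin at {m0}:
  [1] a ⇒ {m1}
  — P admits the full trace.
Trace ⟨a⟩ through Q, begin at {n0}:
  [1] a ⇒ ∅ (Q stuck)

a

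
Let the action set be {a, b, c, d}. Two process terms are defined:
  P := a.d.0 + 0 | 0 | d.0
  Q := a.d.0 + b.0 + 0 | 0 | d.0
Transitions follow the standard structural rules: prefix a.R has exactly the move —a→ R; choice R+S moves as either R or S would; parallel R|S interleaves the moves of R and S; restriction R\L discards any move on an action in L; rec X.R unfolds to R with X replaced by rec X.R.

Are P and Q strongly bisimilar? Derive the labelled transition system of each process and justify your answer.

not bisimilar

Reachable graph of P (4 states):
  m0 = a.d.0 + 0 | 0 | d.0 has moves =a=> m1, =d=> m2
  m1 = d.0 has moves =d=> m3
  m2 = 0 | 0 | 0 has moves stopped
  m3 = 0 has moves stopped
Reachable graph of Q (4 states):
  n0 = a.d.0 + b.0 + 0 | 0 | d.0 has moves =a=> n1, =b=> n2, =d=> n3
  n1 = d.0 has moves =d=> n2
  n2 = 0 has moves stopped
  n3 = 0 | 0 | 0 has moves stopped
Bisimilarity quotient blocks:
  B0 = {m0}
  B1 = {m2, m3, n2, n3}
  B2 = {m1, n1}
  B3 = {n0}
m0 ∈ B0, n0 ∈ B3 → different blocks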